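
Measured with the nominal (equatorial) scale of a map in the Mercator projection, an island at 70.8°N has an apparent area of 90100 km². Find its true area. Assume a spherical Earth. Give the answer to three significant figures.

Mercator is conformal, so the point scale is isotropic: h = k = sec φ = 1/cos φ.
Areal scale = k² = sec²φ = 1/cos²(70.8°) = 1/0.3289² = 9.246.
True area = apparent / (areal scale) = 90100 / 9.246 ≈ 9740 km².

9740 km²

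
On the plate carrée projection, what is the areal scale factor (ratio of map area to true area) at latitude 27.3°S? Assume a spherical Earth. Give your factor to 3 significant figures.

1.13

For the equirectangular projection with φ₀ = 0 (plate carrée), h = 1 along meridians and k = sec φ along parallels.
Areal scale = h·k = 1 × sec φ; at 27.3°, h = 1.000, k = 1.125, so h·k = 1.125.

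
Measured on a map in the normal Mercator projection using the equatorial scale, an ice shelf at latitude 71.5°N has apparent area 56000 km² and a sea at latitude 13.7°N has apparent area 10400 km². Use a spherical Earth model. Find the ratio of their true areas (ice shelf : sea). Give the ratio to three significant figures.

Mercator's areal exaggeration is sec²φ; hence true area = (apparent area) · cos²φ.
True area of ice shelf: 56000 × cos²(71.5°) = 56000 × 0.1007 = 5638 km².
True area of sea: 10400 × cos²(13.7°) = 10400 × 0.9439 = 9817 km².
Ratio = 5638 / 9817 ≈ 0.574.

0.574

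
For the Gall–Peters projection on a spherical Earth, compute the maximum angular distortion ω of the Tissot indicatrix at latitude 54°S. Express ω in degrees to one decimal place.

21.1°

Gall–Peters is a cylindrical equal-area projection with standard parallels at ±45°. Cylindrical equal-area (φ₀ = 45°): h = cos φ / cos 45° along meridians, k = cos 45° / cos φ along parallels; h·k = 1.
At 54°: h = 0.8313, k = 1.203; principal scales a = 1.203, b = 0.8313.
sin(ω/2) = (a − b)/(a + b) = 0.3717/2.034 = 0.1827, so ω = 2 arcsin(0.1827) ≈ 21.1°.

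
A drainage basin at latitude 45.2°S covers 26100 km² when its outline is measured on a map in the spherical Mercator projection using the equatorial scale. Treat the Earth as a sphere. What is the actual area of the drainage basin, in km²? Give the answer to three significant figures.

For Mercator, h = k = sec φ (a conformal cylindrical projection has a single point scale, 1/cos φ).
Areal scale = k² = sec²φ = 1/cos²(45.2°) = 1/0.7046² = 2.014.
True area = apparent / (areal scale) = 26100 / 2.014 ≈ 13000 km².

13000 km²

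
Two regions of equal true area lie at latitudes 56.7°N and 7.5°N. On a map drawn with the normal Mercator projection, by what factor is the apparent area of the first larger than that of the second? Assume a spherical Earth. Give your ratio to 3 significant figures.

Mercator is conformal with k = sec φ, so areal scale = k² = sec²φ.
At 56.7°: sec²(56.7°) = 1/0.5490² = 3.318.
At 7.5°: sec²(7.5°) = 1/0.9914² = 1.017.
Ratio = 3.318/1.017 = cos²(7.5°)/cos²(56.7°) ≈ 3.26.

3.26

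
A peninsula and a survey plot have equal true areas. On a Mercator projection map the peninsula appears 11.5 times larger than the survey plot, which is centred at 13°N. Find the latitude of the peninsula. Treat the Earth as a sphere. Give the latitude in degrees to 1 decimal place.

Mercator areal scale is sec²φ, so apparent-area ratio = sec²φ₁ / sec²φ₂ = cos²φ₂ / cos²φ₁.
cos²φ₂ / cos²φ₁ = 11.5  ⇒  cos φ₁ = cos 13° / √11.5 = 0.9744/3.391 = 0.2873.
φ₁ = arccos(0.2873) ≈ 73.3°.

73.3°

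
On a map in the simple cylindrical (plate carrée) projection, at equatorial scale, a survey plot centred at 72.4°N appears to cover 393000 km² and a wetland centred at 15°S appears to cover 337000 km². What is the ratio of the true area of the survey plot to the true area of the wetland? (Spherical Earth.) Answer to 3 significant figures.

Plate carrée has h = 1 and k = sec φ, giving areal scale sec φ; true area = (apparent area) · cos φ.
True area of survey plot: 393000 × cos(72.4°) = 393000 × 0.3024 = 118800 km².
True area of wetland: 337000 × cos(15°) = 337000 × 0.9659 = 325500 km².
Ratio = 118800 / 325500 ≈ 0.365.

0.365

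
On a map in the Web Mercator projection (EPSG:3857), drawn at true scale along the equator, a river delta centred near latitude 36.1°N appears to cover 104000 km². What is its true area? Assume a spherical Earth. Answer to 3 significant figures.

For Mercator, h = k = sec φ (a conformal cylindrical projection has a single point scale, 1/cos φ).
Areal scale = k² = sec²φ = 1/cos²(36.1°) = 1/0.8080² = 1.532.
True area = apparent / (areal scale) = 104000 / 1.532 ≈ 67900 km².

67900 km²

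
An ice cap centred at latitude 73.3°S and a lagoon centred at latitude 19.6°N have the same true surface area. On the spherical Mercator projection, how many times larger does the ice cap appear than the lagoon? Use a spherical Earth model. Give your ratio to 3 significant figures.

On Mercator, area is exaggerated by sec²φ = 1/cos²φ.
At 73.3°: sec²(73.3°) = 1/0.2874² = 12.11.
At 19.6°: sec²(19.6°) = 1/0.9421² = 1.127.
Ratio = 12.11/1.127 = cos²(19.6°)/cos²(73.3°) ≈ 10.7.

10.7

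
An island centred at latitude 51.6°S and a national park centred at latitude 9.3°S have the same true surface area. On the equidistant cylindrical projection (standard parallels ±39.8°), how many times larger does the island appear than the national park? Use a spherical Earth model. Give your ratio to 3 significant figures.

1.59

The equidistant cylindrical projection with φ₀ = 39.8° has h = 1 (meridians true) and k = cos φ₀ / cos φ along parallels.
Areal scale at 51.6°: h·k = 1.000 × 1.237 = 1.237.
Areal scale at 9.3°: h·k = 1.000 × 0.7785 = 0.7785.
Ratio = 1.237/0.7785 ≈ 1.59.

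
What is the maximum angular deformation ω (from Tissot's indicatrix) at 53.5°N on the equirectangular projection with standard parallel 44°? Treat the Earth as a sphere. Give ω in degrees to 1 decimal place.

The equidistant cylindrical projection with φ₀ = 44° has h = 1 (meridians true) and k = cos φ₀ / cos φ along parallels.
At 53.5°: h = 1.000, k = 1.209; principal scales a = 1.209, b = 1.000.
sin(ω/2) = (a − b)/(a + b) = 0.2093/2.209 = 0.09475, so ω = 2 arcsin(0.09475) ≈ 10.9°.

10.9°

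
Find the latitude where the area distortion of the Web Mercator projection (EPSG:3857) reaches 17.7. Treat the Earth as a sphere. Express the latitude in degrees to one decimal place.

76.2°

Mercator areal scale is sec²φ.
sec²φ = 17.7  ⇒  cos²φ = 0.05650  ⇒  cos φ = 0.2377.
φ = arccos(0.2377) ≈ 76.2°.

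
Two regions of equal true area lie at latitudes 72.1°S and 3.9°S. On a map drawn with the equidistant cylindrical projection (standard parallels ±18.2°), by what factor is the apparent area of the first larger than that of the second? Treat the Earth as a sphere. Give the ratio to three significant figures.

The equidistant cylindrical projection with φ₀ = 18.2° has h = 1 (meridians true) and k = cos φ₀ / cos φ along parallels.
Areal scale at 72.1°: h·k = 1.000 × 3.091 = 3.091.
Areal scale at 3.9°: h·k = 1.000 × 0.9522 = 0.9522.
Ratio = 3.091/0.9522 ≈ 3.25.

3.25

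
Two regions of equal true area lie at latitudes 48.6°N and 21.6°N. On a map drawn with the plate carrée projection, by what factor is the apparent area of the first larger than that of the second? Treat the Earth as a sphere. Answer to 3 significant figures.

Plate carrée maps x = Rλ, y = Rφ. The meridian scale is h = 1 and the parallel scale is k = 1/cos φ = sec φ.
Areal scale at 48.6°: h·k = 1.000 × 1.512 = 1.512.
Areal scale at 21.6°: h·k = 1.000 × 1.076 = 1.076.
Ratio = 1.512/1.076 ≈ 1.41.

1.41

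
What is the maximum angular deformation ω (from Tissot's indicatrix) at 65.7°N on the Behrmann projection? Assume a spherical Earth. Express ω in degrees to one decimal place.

Behrmann is a cylindrical equal-area projection with standard parallels at ±30°. Cylindrical equal-area (φ₀ = 30°): h = cos φ / cos 30° along meridians, k = cos 30° / cos φ along parallels; h·k = 1.
At 65.7°: h = 0.4752, k = 2.104; principal scales a = 2.104, b = 0.4752.
sin(ω/2) = (a − b)/(a + b) = 1.629/2.580 = 0.6316, so ω = 2 arcsin(0.6316) ≈ 78.3°.

78.3°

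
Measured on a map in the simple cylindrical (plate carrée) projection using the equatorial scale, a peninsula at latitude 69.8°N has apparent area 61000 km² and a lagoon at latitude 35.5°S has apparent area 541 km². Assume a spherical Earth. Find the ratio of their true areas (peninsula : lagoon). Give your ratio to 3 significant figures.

47.8

On the plate carrée, areal scale = h·k = 1 × sec φ, so true area = apparent × cos φ.
True area of peninsula: 61000 × cos(69.8°) = 61000 × 0.3453 = 21060 km².
True area of lagoon: 541 × cos(35.5°) = 541 × 0.8141 = 440.4 km².
Ratio = 21060 / 440.4 ≈ 47.8.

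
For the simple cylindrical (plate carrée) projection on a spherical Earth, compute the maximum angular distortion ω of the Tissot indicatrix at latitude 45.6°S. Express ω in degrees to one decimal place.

20.4°

Plate carrée maps x = Rλ, y = Rφ. The meridian scale is h = 1 and the parallel scale is k = 1/cos φ = sec φ.
At 45.6°: h = 1.000, k = 1.429; principal scales a = 1.429, b = 1.000.
sin(ω/2) = (a − b)/(a + b) = 0.4293/2.429 = 0.1767, so ω = 2 arcsin(0.1767) ≈ 20.4°.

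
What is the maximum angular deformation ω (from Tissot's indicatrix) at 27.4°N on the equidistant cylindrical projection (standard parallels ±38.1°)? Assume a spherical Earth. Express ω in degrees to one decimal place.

With standard parallel φ₀ = 38.1°, the equirectangular projection gives x = Rλ cos φ₀, y = Rφ, so h = 1 and k = cos 38.1° / cos φ.
At 27.4°: h = 1.000, k = 0.8864; principal scales a = 1.000, b = 0.8864.
sin(ω/2) = (a − b)/(a + b) = 0.1136/1.886 = 0.06024, so ω = 2 arcsin(0.06024) ≈ 6.9°.

6.9°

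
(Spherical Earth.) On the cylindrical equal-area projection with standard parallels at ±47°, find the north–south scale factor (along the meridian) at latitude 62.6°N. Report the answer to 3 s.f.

0.675

For cylindrical equal-area with standard parallel φ₀, h = cos φ / cos φ₀ and k = cos φ₀ / cos φ, so h·k = 1.
h = cos 62.6° / cos 47° = 0.4602/0.6820 = 0.6748.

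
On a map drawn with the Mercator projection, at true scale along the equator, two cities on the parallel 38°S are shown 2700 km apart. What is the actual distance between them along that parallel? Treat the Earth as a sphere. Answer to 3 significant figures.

2130 km

Mercator is conformal, so the point scale is isotropic: h = k = sec φ = 1/cos φ.
Along the parallel at 38°, map distances are exaggerated by k = sec 38° = 1.269.
True distance = 2700 / 1.269 = 2700 × cos 38° ≈ 2130 km.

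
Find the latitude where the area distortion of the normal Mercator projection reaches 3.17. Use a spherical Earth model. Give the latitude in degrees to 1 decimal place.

Mercator areal scale is sec²φ.
sec²φ = 3.17  ⇒  cos²φ = 0.3155  ⇒  cos φ = 0.5617.
φ = arccos(0.5617) ≈ 55.8°.

55.8°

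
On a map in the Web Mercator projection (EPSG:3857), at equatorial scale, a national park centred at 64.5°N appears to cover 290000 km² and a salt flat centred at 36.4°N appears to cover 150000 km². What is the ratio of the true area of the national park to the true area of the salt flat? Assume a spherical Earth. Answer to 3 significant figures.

Since Mercator area scale is 1/cos²φ, the true area equals the apparent area multiplied by cos²φ.
True area of national park: 290000 × cos²(64.5°) = 290000 × 0.1853 = 53750 km².
True area of salt flat: 150000 × cos²(36.4°) = 150000 × 0.6479 = 97180 km².
Ratio = 53750 / 97180 ≈ 0.553.

0.553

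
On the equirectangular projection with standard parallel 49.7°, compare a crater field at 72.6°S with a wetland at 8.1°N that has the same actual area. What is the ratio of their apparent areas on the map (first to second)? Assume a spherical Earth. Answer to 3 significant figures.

In the equirectangular projection with standard parallel φ₀ = 49.7° (x = Rλ cos φ₀, y = Rφ), meridians are true-scale (h = 1) and the parallel scale is k = cos φ₀ / cos φ.
Areal scale at 72.6°: h·k = 1.000 × 2.163 = 2.163.
Areal scale at 8.1°: h·k = 1.000 × 0.6533 = 0.6533.
Ratio = 2.163/0.6533 ≈ 3.31.

3.31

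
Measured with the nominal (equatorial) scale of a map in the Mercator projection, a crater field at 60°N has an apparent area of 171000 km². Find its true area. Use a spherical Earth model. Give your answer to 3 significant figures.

42800 km²

For Mercator, h = k = sec φ (a conformal cylindrical projection has a single point scale, 1/cos φ).
Areal scale = k² = sec²φ = 1/cos²(60°) = 1/0.5000² = 4.000.
True area = apparent / (areal scale) = 171000 / 4.000 ≈ 42800 km².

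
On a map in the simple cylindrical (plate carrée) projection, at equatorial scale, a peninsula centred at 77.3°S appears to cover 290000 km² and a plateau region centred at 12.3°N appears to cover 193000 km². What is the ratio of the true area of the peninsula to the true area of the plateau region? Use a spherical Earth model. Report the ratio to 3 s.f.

0.338

On the plate carrée, areal scale = h·k = 1 × sec φ, so true area = apparent × cos φ.
True area of peninsula: 290000 × cos(77.3°) = 290000 × 0.2198 = 63760 km².
True area of plateau region: 193000 × cos(12.3°) = 193000 × 0.9770 = 188600 km².
Ratio = 63760 / 188600 ≈ 0.338.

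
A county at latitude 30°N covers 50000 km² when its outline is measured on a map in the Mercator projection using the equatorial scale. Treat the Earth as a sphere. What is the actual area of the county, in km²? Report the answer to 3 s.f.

For Mercator, h = k = sec φ (a conformal cylindrical projection has a single point scale, 1/cos φ).
Areal scale = k² = sec²φ = 1/cos²(30°) = 1/0.8660² = 1.333.
True area = apparent / (areal scale) = 50000 / 1.333 ≈ 37500 km².

37500 km²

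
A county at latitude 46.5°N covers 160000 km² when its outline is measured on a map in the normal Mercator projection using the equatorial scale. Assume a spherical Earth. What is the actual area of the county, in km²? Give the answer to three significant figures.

For Mercator, h = k = sec φ (a conformal cylindrical projection has a single point scale, 1/cos φ).
Areal scale = k² = sec²φ = 1/cos²(46.5°) = 1/0.6884² = 2.110.
True area = apparent / (areal scale) = 160000 / 2.110 ≈ 75800 km².

75800 km²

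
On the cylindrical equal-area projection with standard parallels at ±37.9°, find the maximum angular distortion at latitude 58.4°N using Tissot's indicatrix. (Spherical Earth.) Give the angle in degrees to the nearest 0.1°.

45.7°

A cylindrical equal-area projection with standard parallel φ₀ has meridian scale h = cos φ / cos φ₀ and parallel scale k = cos φ₀ / cos φ (so areas are preserved, h·k = 1).
At 58.4°: h = 0.6640, k = 1.506; principal scales a = 1.506, b = 0.6640.
sin(ω/2) = (a − b)/(a + b) = 0.8419/2.170 = 0.3880, so ω = 2 arcsin(0.3880) ≈ 45.7°.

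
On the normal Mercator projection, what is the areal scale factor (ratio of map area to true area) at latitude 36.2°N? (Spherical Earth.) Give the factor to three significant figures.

Mercator is conformal, so the point scale is isotropic: h = k = sec φ = 1/cos φ.
Areal scale = k² = sec²φ = 1/cos²(36.2°) = 1/0.8070² = 1.536.

1.54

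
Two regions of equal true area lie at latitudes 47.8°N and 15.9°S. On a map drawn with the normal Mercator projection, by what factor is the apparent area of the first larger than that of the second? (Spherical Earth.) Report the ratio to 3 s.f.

2.05

Mercator is conformal with k = sec φ, so areal scale = k² = sec²φ.
At 47.8°: sec²(47.8°) = 1/0.6717² = 2.216.
At 15.9°: sec²(15.9°) = 1/0.9617² = 1.081.
Ratio = 2.216/1.081 = cos²(15.9°)/cos²(47.8°) ≈ 2.05.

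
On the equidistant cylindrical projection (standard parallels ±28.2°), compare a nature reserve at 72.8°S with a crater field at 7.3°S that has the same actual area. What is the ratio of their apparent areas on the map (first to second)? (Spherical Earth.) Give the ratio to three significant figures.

3.35

The equidistant cylindrical projection with φ₀ = 28.2° has h = 1 (meridians true) and k = cos φ₀ / cos φ along parallels.
Areal scale at 72.8°: h·k = 1.000 × 2.980 = 2.980.
Areal scale at 7.3°: h·k = 1.000 × 0.8885 = 0.8885.
Ratio = 2.980/0.8885 ≈ 3.35.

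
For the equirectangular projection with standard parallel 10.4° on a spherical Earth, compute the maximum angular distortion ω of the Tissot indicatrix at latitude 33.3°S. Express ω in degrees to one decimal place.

9.3°

In the equirectangular projection with standard parallel φ₀ = 10.4° (x = Rλ cos φ₀, y = Rφ), meridians are true-scale (h = 1) and the parallel scale is k = cos φ₀ / cos φ.
At 33.3°: h = 1.000, k = 1.177; principal scales a = 1.177, b = 1.000.
sin(ω/2) = (a − b)/(a + b) = 0.1768/2.177 = 0.08122, so ω = 2 arcsin(0.08122) ≈ 9.3°.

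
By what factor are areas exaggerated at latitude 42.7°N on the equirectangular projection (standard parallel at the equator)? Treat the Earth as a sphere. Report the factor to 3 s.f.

1.36

Plate carrée maps x = Rλ, y = Rφ. The meridian scale is h = 1 and the parallel scale is k = 1/cos φ = sec φ.
Areal scale = h·k = 1 × sec φ; at 42.7°, h = 1.000, k = 1.361, so h·k = 1.361.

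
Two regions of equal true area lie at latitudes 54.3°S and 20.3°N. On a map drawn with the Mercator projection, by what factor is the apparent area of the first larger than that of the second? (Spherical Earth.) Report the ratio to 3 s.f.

2.58

On Mercator, area is exaggerated by sec²φ = 1/cos²φ.
At 54.3°: sec²(54.3°) = 1/0.5835² = 2.937.
At 20.3°: sec²(20.3°) = 1/0.9379² = 1.137.
Ratio = 2.937/1.137 = cos²(20.3°)/cos²(54.3°) ≈ 2.58.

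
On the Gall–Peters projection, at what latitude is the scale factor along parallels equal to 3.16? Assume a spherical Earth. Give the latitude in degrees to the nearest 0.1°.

77.1°

Gall–Peters is a cylindrical equal-area projection with standard parallels at ±45°. For cylindrical equal-area with standard parallel φ₀, h = cos φ / cos φ₀ and k = cos φ₀ / cos φ, so h·k = 1.
k = cos φ₀ / cos φ = 3.16  ⇒  cos φ = cos 45° / 3.16 = 0.2238.
φ = arccos(0.2238) ≈ 77.1°.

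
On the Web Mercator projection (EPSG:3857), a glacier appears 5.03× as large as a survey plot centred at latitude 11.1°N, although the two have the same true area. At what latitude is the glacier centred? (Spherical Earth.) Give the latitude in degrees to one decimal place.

On Mercator, (apparent₁)/(apparent₂) = sec²φ₁ / sec²φ₂ when true areas are equal.
cos²φ₂ / cos²φ₁ = 5.03  ⇒  cos φ₁ = cos 11.1° / √5.03 = 0.9813/2.243 = 0.4375.
φ₁ = arccos(0.4375) ≈ 64.1°.

64.1°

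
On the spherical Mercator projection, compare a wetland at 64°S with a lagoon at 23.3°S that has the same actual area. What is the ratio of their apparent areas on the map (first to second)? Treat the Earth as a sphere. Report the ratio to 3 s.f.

4.39

On Mercator, area is exaggerated by sec²φ = 1/cos²φ.
At 64°: sec²(64°) = 1/0.4384² = 5.204.
At 23.3°: sec²(23.3°) = 1/0.9184² = 1.185.
Ratio = 5.204/1.185 = cos²(23.3°)/cos²(64°) ≈ 4.39.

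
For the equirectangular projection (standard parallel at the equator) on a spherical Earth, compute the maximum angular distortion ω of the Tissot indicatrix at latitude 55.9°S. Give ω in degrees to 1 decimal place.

32.7°

Plate carrée maps x = Rλ, y = Rφ. The meridian scale is h = 1 and the parallel scale is k = 1/cos φ = sec φ.
At 55.9°: h = 1.000, k = 1.784; principal scales a = 1.784, b = 1.000.
sin(ω/2) = (a − b)/(a + b) = 0.7837/2.784 = 0.2815, so ω = 2 arcsin(0.2815) ≈ 32.7°.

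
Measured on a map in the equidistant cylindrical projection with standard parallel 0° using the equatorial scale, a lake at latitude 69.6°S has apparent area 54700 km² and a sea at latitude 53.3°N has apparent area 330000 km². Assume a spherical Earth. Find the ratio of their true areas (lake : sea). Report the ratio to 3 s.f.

0.0967

On the plate carrée, areal scale = h·k = 1 × sec φ, so true area = apparent × cos φ.
True area of lake: 54700 × cos(69.6°) = 54700 × 0.3486 = 19070 km².
True area of sea: 330000 × cos(53.3°) = 330000 × 0.5976 = 197200 km².
Ratio = 19070 / 197200 ≈ 0.0967.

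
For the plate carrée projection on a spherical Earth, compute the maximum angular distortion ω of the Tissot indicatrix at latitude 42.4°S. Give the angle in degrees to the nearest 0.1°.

17.3°

Plate carrée maps x = Rλ, y = Rφ. The meridian scale is h = 1 and the parallel scale is k = 1/cos φ = sec φ.
At 42.4°: h = 1.000, k = 1.354; principal scales a = 1.354, b = 1.000.
sin(ω/2) = (a − b)/(a + b) = 0.3542/2.354 = 0.1504, so ω = 2 arcsin(0.1504) ≈ 17.3°.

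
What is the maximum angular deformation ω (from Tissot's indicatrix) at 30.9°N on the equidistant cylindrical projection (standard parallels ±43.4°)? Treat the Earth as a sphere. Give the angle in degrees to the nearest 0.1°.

The equidistant cylindrical projection with φ₀ = 43.4° has h = 1 (meridians true) and k = cos φ₀ / cos φ along parallels.
At 30.9°: h = 1.000, k = 0.8468; principal scales a = 1.000, b = 0.8468.
sin(ω/2) = (a − b)/(a + b) = 0.1532/1.847 = 0.08298, so ω = 2 arcsin(0.08298) ≈ 9.5°.

9.5°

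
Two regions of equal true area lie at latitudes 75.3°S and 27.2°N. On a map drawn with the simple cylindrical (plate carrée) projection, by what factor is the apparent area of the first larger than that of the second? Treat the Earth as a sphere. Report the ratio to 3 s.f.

3.50

Plate carrée maps x = Rλ, y = Rφ. The meridian scale is h = 1 and the parallel scale is k = 1/cos φ = sec φ.
Areal scale at 75.3°: h·k = 1.000 × 3.941 = 3.941.
Areal scale at 27.2°: h·k = 1.000 × 1.124 = 1.124.
Ratio = 3.941/1.124 ≈ 3.50.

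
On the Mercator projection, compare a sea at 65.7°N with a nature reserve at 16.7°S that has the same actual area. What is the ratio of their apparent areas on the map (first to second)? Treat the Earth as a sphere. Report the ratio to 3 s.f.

5.42

On Mercator, area is exaggerated by sec²φ = 1/cos²φ.
At 65.7°: sec²(65.7°) = 1/0.4115² = 5.905.
At 16.7°: sec²(16.7°) = 1/0.9578² = 1.090.
Ratio = 5.905/1.090 = cos²(16.7°)/cos²(65.7°) ≈ 5.42.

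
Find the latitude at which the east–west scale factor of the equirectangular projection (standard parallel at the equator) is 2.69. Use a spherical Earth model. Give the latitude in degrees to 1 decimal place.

68.2°

Plate carrée: h = 1, k = sec φ along parallels.
sec φ = 2.69  ⇒  cos φ = 0.3717  ⇒  φ ≈ 68.2°.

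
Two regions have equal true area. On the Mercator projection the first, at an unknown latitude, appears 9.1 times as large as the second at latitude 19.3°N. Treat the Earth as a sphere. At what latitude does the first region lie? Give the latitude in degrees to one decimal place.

For equal true areas on Mercator, apparent areas scale as sec²φ, so the ratio is cos²φ₂ / cos²φ₁.
cos²φ₂ / cos²φ₁ = 9.1  ⇒  cos φ₁ = cos 19.3° / √9.1 = 0.9438/3.017 = 0.3129.
φ₁ = arccos(0.3129) ≈ 71.8°.

71.8°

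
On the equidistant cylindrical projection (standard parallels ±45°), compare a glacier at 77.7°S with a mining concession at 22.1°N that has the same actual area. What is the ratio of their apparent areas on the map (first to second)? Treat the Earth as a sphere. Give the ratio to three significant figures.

4.35

The equidistant cylindrical projection with φ₀ = 45° has h = 1 (meridians true) and k = cos φ₀ / cos φ along parallels.
Areal scale at 77.7°: h·k = 1.000 × 3.319 = 3.319.
Areal scale at 22.1°: h·k = 1.000 × 0.7632 = 0.7632.
Ratio = 3.319/0.7632 ≈ 4.35.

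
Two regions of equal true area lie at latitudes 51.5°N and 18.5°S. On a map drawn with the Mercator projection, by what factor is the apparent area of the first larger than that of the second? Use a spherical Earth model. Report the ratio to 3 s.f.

Mercator is conformal with k = sec φ, so areal scale = k² = sec²φ.
At 51.5°: sec²(51.5°) = 1/0.6225² = 2.580.
At 18.5°: sec²(18.5°) = 1/0.9483² = 1.112.
Ratio = 2.580/1.112 = cos²(18.5°)/cos²(51.5°) ≈ 2.32.

2.32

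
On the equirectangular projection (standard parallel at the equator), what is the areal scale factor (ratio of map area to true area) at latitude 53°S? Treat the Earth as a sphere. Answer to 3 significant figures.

In the plate carrée (x = Rλ, y = Rφ), meridians are true-scale (h = 1) and parallels are stretched by k = sec φ.
Areal scale = h·k = 1 × sec φ; at 53°, h = 1.000, k = 1.662, so h·k = 1.662.

1.66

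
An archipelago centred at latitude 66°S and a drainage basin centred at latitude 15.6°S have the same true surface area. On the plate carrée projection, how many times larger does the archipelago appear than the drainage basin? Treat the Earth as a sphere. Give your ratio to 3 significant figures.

For the equirectangular projection with φ₀ = 0 (plate carrée), h = 1 along meridians and k = sec φ along parallels.
Areal scale at 66°: h·k = 1.000 × 2.459 = 2.459.
Areal scale at 15.6°: h·k = 1.000 × 1.038 = 1.038.
Ratio = 2.459/1.038 ≈ 2.37.

2.37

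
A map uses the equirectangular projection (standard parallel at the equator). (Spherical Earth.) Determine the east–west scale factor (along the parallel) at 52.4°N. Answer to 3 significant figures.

1.64

In the plate carrée (x = Rλ, y = Rφ), meridians are true-scale (h = 1) and parallels are stretched by k = sec φ.
k = 1/cos 52.4° = 1/0.6101 = 1.639.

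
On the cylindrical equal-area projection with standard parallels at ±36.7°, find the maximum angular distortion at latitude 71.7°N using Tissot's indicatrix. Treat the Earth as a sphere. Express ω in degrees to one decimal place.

94.5°

Cylindrical equal-area (φ₀ = 36.7°): h = cos φ / cos 36.7° along meridians, k = cos 36.7° / cos φ along parallels; h·k = 1.
At 71.7°: h = 0.3916, k = 2.553; principal scales a = 2.553, b = 0.3916.
sin(ω/2) = (a − b)/(a + b) = 2.162/2.945 = 0.7341, so ω = 2 arcsin(0.7341) ≈ 94.5°.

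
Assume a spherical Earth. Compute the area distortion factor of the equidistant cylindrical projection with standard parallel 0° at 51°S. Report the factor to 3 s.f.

1.59

For the equirectangular projection with φ₀ = 0 (plate carrée), h = 1 along meridians and k = sec φ along parallels.
Areal scale = h·k = 1 × sec φ; at 51°, h = 1.000, k = 1.589, so h·k = 1.589.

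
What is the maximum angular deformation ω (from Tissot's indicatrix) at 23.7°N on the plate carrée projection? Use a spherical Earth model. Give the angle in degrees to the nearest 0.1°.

5.0°

In the plate carrée (x = Rλ, y = Rφ), meridians are true-scale (h = 1) and parallels are stretched by k = sec φ.
At 23.7°: h = 1.000, k = 1.092; principal scales a = 1.092, b = 1.000.
sin(ω/2) = (a − b)/(a + b) = 0.09211/2.092 = 0.04403, so ω = 2 arcsin(0.04403) ≈ 5.0°.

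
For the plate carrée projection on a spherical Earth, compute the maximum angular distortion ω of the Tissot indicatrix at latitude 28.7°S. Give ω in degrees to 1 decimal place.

7.5°

In the plate carrée (x = Rλ, y = Rφ), meridians are true-scale (h = 1) and parallels are stretched by k = sec φ.
At 28.7°: h = 1.000, k = 1.140; principal scales a = 1.140, b = 1.000.
sin(ω/2) = (a − b)/(a + b) = 0.1401/2.140 = 0.06545, so ω = 2 arcsin(0.06545) ≈ 7.5°.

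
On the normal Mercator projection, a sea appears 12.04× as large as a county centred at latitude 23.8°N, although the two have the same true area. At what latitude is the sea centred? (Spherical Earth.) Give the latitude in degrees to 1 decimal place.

For equal true areas on Mercator, apparent areas scale as sec²φ, so the ratio is cos²φ₂ / cos²φ₁.
cos²φ₂ / cos²φ₁ = 12.04  ⇒  cos φ₁ = cos 23.8° / √12.04 = 0.9150/3.470 = 0.2637.
φ₁ = arccos(0.2637) ≈ 74.7°.

74.7°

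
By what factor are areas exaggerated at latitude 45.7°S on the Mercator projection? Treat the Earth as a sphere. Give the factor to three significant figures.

2.05

For Mercator, h = k = sec φ (a conformal cylindrical projection has a single point scale, 1/cos φ).
Areal scale = k² = sec²φ = 1/cos²(45.7°) = 1/0.6984² = 2.050.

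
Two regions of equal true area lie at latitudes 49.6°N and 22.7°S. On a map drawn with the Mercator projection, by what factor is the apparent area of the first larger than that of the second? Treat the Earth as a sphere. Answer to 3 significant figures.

Mercator is conformal with k = sec φ, so areal scale = k² = sec²φ.
At 49.6°: sec²(49.6°) = 1/0.6481² = 2.381.
At 22.7°: sec²(22.7°) = 1/0.9225² = 1.175.
Ratio = 2.381/1.175 = cos²(22.7°)/cos²(49.6°) ≈ 2.03.

2.03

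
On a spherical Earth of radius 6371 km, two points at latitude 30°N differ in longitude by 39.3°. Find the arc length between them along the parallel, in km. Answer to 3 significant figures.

3780 km

Arc length along a parallel = R cos φ · Δλ (with Δλ in radians).
= 6371 × cos 30° × (39.3° × π/180) = 6371 × 0.8660 × 0.6859 ≈ 3780 km.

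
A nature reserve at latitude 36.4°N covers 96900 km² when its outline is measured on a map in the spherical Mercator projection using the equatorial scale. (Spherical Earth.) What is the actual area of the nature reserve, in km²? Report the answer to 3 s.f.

62800 km²

The Mercator projection is conformal; its linear scale factor is the same in every direction and equals sec φ = 1/cos φ.
Areal scale = k² = sec²φ = 1/cos²(36.4°) = 1/0.8049² = 1.544.
True area = apparent / (areal scale) = 96900 / 1.544 ≈ 62800 km².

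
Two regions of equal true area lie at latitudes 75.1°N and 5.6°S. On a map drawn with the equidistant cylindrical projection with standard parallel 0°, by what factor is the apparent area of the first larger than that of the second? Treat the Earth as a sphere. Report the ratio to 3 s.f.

In the plate carrée (x = Rλ, y = Rφ), meridians are true-scale (h = 1) and parallels are stretched by k = sec φ.
Areal scale at 75.1°: h·k = 1.000 × 3.889 = 3.889.
Areal scale at 5.6°: h·k = 1.000 × 1.005 = 1.005.
Ratio = 3.889/1.005 ≈ 3.87.

3.87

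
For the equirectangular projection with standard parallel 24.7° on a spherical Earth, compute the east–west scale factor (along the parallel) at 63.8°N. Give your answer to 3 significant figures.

2.06

With standard parallel φ₀ = 24.7°, the equirectangular projection gives x = Rλ cos φ₀, y = Rφ, so h = 1 and k = cos 24.7° / cos φ.
k = cos 24.7° / cos 63.8° = 0.9085/0.4415 = 2.058.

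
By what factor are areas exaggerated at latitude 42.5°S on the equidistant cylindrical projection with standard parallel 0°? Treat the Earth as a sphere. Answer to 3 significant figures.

1.36

Plate carrée maps x = Rλ, y = Rφ. The meridian scale is h = 1 and the parallel scale is k = 1/cos φ = sec φ.
Areal scale = h·k = 1 × sec φ; at 42.5°, h = 1.000, k = 1.356, so h·k = 1.356.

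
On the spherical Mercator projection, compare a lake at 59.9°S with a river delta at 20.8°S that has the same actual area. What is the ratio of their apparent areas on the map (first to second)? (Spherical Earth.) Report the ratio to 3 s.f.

Mercator areal scale is sec²φ.
At 59.9°: sec²(59.9°) = 1/0.5015² = 3.976.
At 20.8°: sec²(20.8°) = 1/0.9348² = 1.144.
Ratio = 3.976/1.144 = cos²(20.8°)/cos²(59.9°) ≈ 3.47.

3.47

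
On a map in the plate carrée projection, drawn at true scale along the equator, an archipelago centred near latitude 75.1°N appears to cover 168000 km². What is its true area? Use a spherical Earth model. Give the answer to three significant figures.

For the equirectangular projection with φ₀ = 0 (plate carrée), h = 1 along meridians and k = sec φ along parallels.
Areal scale = h·k = 1 × sec φ; at 75.1°, h = 1.000, k = 3.889, so h·k = 3.889.
True area = apparent / (areal scale) = 168000 / 3.889 ≈ 43200 km².

43200 km²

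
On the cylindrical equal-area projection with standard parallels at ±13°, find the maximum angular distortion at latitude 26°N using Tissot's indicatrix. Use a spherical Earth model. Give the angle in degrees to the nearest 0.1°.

A cylindrical equal-area projection with standard parallel φ₀ has meridian scale h = cos φ / cos φ₀ and parallel scale k = cos φ₀ / cos φ (so areas are preserved, h·k = 1).
At 26°: h = 0.9224, k = 1.084; principal scales a = 1.084, b = 0.9224.
sin(ω/2) = (a − b)/(a + b) = 0.1617/2.007 = 0.08056, so ω = 2 arcsin(0.08056) ≈ 9.2°.

9.2°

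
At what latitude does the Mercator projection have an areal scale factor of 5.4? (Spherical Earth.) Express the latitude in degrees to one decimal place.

Mercator areal scale is sec²φ.
sec²φ = 5.4  ⇒  cos²φ = 0.1852  ⇒  cos φ = 0.4303.
φ = arccos(0.4303) ≈ 64.5°.

64.5°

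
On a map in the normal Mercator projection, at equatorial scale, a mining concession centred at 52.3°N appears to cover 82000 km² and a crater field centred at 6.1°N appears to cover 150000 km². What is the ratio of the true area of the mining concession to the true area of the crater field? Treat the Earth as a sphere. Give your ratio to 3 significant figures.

0.207

Since Mercator area scale is 1/cos²φ, the true area equals the apparent area multiplied by cos²φ.
True area of mining concession: 82000 × cos²(52.3°) = 82000 × 0.3740 = 30670 km².
True area of crater field: 150000 × cos²(6.1°) = 150000 × 0.9887 = 148300 km².
Ratio = 30670 / 148300 ≈ 0.207.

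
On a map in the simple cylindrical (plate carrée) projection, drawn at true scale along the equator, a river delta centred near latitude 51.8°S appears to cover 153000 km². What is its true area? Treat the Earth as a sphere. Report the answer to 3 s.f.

94600 km²

In the plate carrée (x = Rλ, y = Rφ), meridians are true-scale (h = 1) and parallels are stretched by k = sec φ.
Areal scale = h·k = 1 × sec φ; at 51.8°, h = 1.000, k = 1.617, so h·k = 1.617.
True area = apparent / (areal scale) = 153000 / 1.617 ≈ 94600 km².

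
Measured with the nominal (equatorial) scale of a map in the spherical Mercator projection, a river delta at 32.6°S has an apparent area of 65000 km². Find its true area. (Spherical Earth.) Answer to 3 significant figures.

46100 km²

Mercator is conformal, so the point scale is isotropic: h = k = sec φ = 1/cos φ.
Areal scale = k² = sec²φ = 1/cos²(32.6°) = 1/0.8425² = 1.409.
True area = apparent / (areal scale) = 65000 / 1.409 ≈ 46100 km².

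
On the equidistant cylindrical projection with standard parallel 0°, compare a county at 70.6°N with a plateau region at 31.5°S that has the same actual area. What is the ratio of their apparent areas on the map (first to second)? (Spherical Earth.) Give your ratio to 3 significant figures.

2.57

For the equirectangular projection with φ₀ = 0 (plate carrée), h = 1 along meridians and k = sec φ along parallels.
Areal scale at 70.6°: h·k = 1.000 × 3.011 = 3.011.
Areal scale at 31.5°: h·k = 1.000 × 1.173 = 1.173.
Ratio = 3.011/1.173 ≈ 2.57.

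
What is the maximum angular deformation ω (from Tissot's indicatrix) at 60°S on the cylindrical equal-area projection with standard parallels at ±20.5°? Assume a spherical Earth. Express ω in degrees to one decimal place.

A cylindrical equal-area projection with standard parallel φ₀ has meridian scale h = cos φ / cos φ₀ and parallel scale k = cos φ₀ / cos φ (so areas are preserved, h·k = 1).
At 60°: h = 0.5338, k = 1.873; principal scales a = 1.873, b = 0.5338.
sin(ω/2) = (a − b)/(a + b) = 1.340/2.407 = 0.5565, so ω = 2 arcsin(0.5565) ≈ 67.6°.

67.6°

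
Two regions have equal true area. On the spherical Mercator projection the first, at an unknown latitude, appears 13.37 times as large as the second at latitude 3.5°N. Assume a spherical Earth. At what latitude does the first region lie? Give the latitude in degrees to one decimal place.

Mercator areal scale is sec²φ, so apparent-area ratio = sec²φ₁ / sec²φ₂ = cos²φ₂ / cos²φ₁.
cos²φ₂ / cos²φ₁ = 13.37  ⇒  cos φ₁ = cos 3.5° / √13.37 = 0.9981/3.657 = 0.2730.
φ₁ = arccos(0.2730) ≈ 74.2°.

74.2°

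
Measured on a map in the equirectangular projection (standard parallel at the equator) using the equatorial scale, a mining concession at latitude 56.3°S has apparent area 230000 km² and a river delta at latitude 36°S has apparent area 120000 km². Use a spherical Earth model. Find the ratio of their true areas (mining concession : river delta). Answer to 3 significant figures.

On the plate carrée, areal scale = h·k = 1 × sec φ, so true area = apparent × cos φ.
True area of mining concession: 230000 × cos(56.3°) = 230000 × 0.5548 = 127600 km².
True area of river delta: 120000 × cos(36°) = 120000 × 0.8090 = 97080 km².
Ratio = 127600 / 97080 ≈ 1.31.

1.31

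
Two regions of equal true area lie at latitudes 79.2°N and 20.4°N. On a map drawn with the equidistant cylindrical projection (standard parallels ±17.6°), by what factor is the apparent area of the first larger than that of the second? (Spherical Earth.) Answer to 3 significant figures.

With standard parallel φ₀ = 17.6°, the equirectangular projection gives x = Rλ cos φ₀, y = Rφ, so h = 1 and k = cos 17.6° / cos φ.
Areal scale at 79.2°: h·k = 1.000 × 5.087 = 5.087.
Areal scale at 20.4°: h·k = 1.000 × 1.017 = 1.017.
Ratio = 5.087/1.017 ≈ 5.00.

5.00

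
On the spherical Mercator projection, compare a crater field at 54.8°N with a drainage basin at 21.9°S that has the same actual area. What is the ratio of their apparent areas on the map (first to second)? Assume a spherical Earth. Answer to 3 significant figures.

Mercator is conformal with k = sec φ, so areal scale = k² = sec²φ.
At 54.8°: sec²(54.8°) = 1/0.5764² = 3.010.
At 21.9°: sec²(21.9°) = 1/0.9278² = 1.162.
Ratio = 3.010/1.162 = cos²(21.9°)/cos²(54.8°) ≈ 2.59.

2.59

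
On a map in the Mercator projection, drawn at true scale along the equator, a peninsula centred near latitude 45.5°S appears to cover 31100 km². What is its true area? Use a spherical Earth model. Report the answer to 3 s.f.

15300 km²

Mercator is conformal, so the point scale is isotropic: h = k = sec φ = 1/cos φ.
Areal scale = k² = sec²φ = 1/cos²(45.5°) = 1/0.7009² = 2.036.
True area = apparent / (areal scale) = 31100 / 2.036 ≈ 15300 km².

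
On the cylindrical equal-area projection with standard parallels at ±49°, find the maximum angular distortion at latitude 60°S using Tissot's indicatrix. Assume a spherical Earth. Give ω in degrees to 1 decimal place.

30.8°

A cylindrical equal-area projection with standard parallel φ₀ has meridian scale h = cos φ / cos φ₀ and parallel scale k = cos φ₀ / cos φ (so areas are preserved, h·k = 1).
At 60°: h = 0.7621, k = 1.312; principal scales a = 1.312, b = 0.7621.
sin(ω/2) = (a − b)/(a + b) = 0.5500/2.074 = 0.2652, so ω = 2 arcsin(0.2652) ≈ 30.8°.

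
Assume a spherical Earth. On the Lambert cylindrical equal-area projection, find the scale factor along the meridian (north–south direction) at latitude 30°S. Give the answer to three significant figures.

0.866

The Lambert cylindrical equal-area projection is the cylindrical equal-area projection with its standard parallel at the equator (φ₀ = 0). For cylindrical equal-area with standard parallel φ₀, h = cos φ / cos φ₀ and k = cos φ₀ / cos φ, so h·k = 1.
h = cos 30° / cos 0° = 0.8660/1.000 = 0.8660.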